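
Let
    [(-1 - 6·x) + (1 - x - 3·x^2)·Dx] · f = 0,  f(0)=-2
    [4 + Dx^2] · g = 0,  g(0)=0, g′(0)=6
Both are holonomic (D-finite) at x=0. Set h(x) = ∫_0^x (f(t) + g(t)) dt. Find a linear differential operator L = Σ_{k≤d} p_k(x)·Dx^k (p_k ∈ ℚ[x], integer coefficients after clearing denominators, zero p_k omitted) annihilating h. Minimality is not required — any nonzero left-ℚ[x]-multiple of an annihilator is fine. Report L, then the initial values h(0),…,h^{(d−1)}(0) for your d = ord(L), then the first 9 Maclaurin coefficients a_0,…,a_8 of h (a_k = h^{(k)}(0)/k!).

f: a_k = -2, -2, -8, -14, -38, -80, -194, -434, -1016, …
g: a_k = 0, 6, 0, -4, 0, 4/5, 0, -8/105, 0, …
h₀=f+g: left-lcm gives L₀, ord ≤ 3.
Integrate: L := L₀·Dx.
L = (92 + 608·x + 512·x^2 + 1104·x^3 + 360·x^4 + 432·x^5)·Dx + (-24 + 4·x + 24·x^2 + 80·x^3 + 180·x^4 + 216·x^5 + 216·x^6)·Dx^2 + (23 + 152·x + 128·x^2 + 276·x^3 + 90·x^4 + 108·x^5)·Dx^3 + (-6 + x + 6·x^2 + 20·x^3 + 45·x^4 + 54·x^5 + 54·x^6)·Dx^4  (order 4).
h: a_k = 0, -2, 2, -8/3, -9/2, -38/5, -66/5, -194/7, -22789/420, …
ICs: h(0) = 0, h′(0) = -2, h′′(0) = 4, h′′′(0) = -16.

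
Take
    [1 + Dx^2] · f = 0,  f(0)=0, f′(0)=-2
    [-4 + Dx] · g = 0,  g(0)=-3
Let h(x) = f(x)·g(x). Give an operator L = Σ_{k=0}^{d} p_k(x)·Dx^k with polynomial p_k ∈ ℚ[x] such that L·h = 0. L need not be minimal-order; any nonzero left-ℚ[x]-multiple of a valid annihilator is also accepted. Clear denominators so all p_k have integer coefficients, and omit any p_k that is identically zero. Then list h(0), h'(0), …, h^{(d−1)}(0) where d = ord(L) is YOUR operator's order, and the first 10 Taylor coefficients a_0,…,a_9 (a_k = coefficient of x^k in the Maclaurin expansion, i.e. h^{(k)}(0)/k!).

f: a_k = 0, -2, 0, 1/3, 0, -1/60, 0, 1/2520, 0, -1/181440, …
g: a_k = -3, -12, -24, -32, -32, -128/5, -256/15, -1024/105, -512/105, -2048/945, …
L₀ := L_f ⊗_s L_g (sym. prod.), ord ≤ 2.
L = 17 - 8·Dx + Dx^2  (order 2).
h: a_k = 0, 6, 24, 47, 60, 1121/20, 611/15, 20047/840, 23/2, 277441/60480, …
ICs: h(0) = 0, h′(0) = 6.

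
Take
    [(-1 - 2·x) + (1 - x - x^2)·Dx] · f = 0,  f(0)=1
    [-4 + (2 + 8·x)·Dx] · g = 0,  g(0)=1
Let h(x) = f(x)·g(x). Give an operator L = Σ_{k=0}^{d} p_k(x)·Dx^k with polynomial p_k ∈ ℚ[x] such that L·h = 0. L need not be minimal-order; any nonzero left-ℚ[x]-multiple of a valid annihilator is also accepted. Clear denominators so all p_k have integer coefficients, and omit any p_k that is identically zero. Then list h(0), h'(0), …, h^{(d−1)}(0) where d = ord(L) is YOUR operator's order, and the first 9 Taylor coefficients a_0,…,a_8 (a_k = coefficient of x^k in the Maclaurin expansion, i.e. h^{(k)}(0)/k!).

L = (3 + 4·x + 6·x^2) + (-1 - 3·x + 5·x^2 + 4·x^3)·Dx  (order 1).
h: a_k = 1, 3, 2, 9, 1, 38, -45, 257, -646, …
ICs: h(0) = 1.

f: a_k = 1, 1, 2, 3, 5, 8, 13, 21, 34, …
g: a_k = 1, 2, -2, 4, -10, 28, -84, 264, -858, …
Product ⇒ symmetric product L₀, ord ≤ 1.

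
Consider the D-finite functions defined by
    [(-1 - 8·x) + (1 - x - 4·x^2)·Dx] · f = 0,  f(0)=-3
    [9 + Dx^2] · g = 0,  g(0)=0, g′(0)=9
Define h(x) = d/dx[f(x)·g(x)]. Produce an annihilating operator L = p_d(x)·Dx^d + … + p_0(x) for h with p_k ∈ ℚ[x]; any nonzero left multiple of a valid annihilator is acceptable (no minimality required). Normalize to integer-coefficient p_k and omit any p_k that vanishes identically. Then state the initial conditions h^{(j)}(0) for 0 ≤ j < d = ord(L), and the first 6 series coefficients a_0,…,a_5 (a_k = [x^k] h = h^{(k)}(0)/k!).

f: a_k = -3, -3, -15, -27, -87, -195, …
g: a_k = 0, 9, 0, -27/2, 0, 243/40, …
L₀ := L_f ⊗_s L_g (sym. prod.), ord ≤ 2.
h₀' ⇒ L via d/dx closure of L₀.
L = (-33 - 162·x - 567·x^2 + 648·x^3 + 1296·x^4) + (6 + 66·x + 216·x^2 + 576·x^3)·Dx + (1 - 10·x - 31·x^2 + 72·x^3 + 144·x^4)·Dx^2  (order 2).
h: a_k = -27, -54, -567/2, -810, -23949/8, -169047/20, …
ICs: h(0) = -27, h′(0) = -54.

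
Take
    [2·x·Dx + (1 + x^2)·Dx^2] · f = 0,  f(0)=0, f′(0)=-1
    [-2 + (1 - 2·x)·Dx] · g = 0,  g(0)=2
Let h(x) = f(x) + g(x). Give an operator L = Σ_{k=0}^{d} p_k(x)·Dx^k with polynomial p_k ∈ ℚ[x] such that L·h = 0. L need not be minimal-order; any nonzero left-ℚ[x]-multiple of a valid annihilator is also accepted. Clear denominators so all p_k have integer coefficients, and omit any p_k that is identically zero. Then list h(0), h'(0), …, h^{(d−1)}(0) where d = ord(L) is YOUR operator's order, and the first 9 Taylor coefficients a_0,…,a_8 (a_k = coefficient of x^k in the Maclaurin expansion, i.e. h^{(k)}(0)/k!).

f: a_k = 0, -1, 0, 1/3, 0, -1/5, 0, 1/7, 0, …
g: a_k = 2, 4, 8, 16, 32, 64, 128, 256, 512, …
h₀=f+g: left-lcm gives L₀, ord ≤ 3.
L = (4 - 32·x - 12·x^2)·Dx + (-13 + 4·x - 25·x^2 - 12·x^3)·Dx^2 + (2 - 3·x - 3·x^3 - 2·x^4)·Dx^3  (order 3).
h: a_k = 2, 3, 8, 49/3, 32, 319/5, 128, 1793/7, 512, …
ICs: h(0) = 2, h′(0) = 3, h′′(0) = 16.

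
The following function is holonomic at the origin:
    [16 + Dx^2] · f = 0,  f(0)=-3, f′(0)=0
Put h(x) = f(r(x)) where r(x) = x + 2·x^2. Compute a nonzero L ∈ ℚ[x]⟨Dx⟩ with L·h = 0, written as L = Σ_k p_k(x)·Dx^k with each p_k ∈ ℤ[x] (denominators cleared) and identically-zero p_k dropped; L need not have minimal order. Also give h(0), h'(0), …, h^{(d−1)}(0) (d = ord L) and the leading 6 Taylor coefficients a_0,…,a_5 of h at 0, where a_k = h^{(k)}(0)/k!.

f: a_k = -3, 0, 24, 0, -32, 0, …
Substitute x→r, Dx→(1/r')Dx; clear ⇒ L₀.
L = (16 + 192·x + 768·x^2 + 1024·x^3) - 4·Dx + (1 + 4·x)·Dx^2  (order 2).
h: a_k = -3, 0, 24, 96, 64, -256, …
ICs: h(0) = -3, h′(0) = 0.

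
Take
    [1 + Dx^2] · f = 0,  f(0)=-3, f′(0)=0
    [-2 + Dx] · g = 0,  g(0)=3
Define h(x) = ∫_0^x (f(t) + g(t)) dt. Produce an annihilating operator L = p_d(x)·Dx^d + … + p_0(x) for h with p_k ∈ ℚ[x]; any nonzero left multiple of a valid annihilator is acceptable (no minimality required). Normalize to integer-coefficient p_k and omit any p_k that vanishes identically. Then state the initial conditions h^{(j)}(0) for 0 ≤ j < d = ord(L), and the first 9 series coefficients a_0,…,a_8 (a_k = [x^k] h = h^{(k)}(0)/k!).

L = -2·Dx + Dx^2 - 2·Dx^3 + Dx^4  (order 4).
h: a_k = 0, 0, 3, 5/2, 1, 3/8, 2/15, 13/336, 1/105, …
ICs: h(0) = 0, h′(0) = 0, h′′(0) = 6, h′′′(0) = 15.

f: a_k = -3, 0, 3/2, 0, -1/8, 0, 1/240, 0, -1/13440, …
g: a_k = 3, 6, 6, 4, 2, 4/5, 4/15, 8/105, 2/105, …
Weyl lclm of L_f,L_g ⇒ L₀ (ord ≤ 3).
h=∫₀ˣh₀: take L = L₀·Dx.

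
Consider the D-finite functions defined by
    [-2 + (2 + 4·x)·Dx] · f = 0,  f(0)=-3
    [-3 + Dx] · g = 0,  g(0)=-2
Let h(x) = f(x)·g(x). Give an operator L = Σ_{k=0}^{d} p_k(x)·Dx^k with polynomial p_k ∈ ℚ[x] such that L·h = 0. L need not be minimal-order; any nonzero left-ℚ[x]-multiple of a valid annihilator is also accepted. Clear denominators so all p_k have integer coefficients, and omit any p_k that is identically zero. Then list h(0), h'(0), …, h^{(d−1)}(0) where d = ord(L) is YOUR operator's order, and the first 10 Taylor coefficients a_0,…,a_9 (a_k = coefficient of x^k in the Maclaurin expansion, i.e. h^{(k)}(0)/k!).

f: a_k = -3, -3, 3/2, -3/2, 15/8, -21/8, 63/16, -99/16, 1287/128, -2145/128, …
g: a_k = -2, -6, -9, -9, -27/4, -81/20, -81/40, -243/280, -729/2240, -243/2240, …
Sym-product of L_f,L_g gives L₀ (≤ ord 1).
L = (-4 - 6·x) + (1 + 2·x)·Dx  (order 1).
h: a_k = 6, 24, 42, 48, 39, 132/5, 63/5, 288/35, -117/140, 33/5, …
ICs: h(0) = 6.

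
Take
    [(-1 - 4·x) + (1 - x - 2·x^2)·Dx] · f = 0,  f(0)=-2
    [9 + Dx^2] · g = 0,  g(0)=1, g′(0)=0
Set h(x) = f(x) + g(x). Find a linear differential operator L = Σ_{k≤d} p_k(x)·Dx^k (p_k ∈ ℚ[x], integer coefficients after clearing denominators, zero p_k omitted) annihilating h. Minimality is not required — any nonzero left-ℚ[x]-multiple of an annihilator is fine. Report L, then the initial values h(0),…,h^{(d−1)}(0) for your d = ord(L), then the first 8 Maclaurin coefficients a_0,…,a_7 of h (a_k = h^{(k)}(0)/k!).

f: a_k = -2, -2, -6, -10, -22, -42, -86, -170, …
g: a_k = 1, 0, -9/2, 0, 27/8, 0, -81/80, 0, …
Weyl lclm of L_f,L_g ⇒ L₀ (ord ≤ 3).
L = (117 + 486·x + 135·x^2 + 360·x^3 + 540·x^4 + 432·x^5) + (-45 + 63·x + 81·x^2 - 153·x^3 - 18·x^4 + 324·x^5 + 216·x^6)·Dx + (13 + 54·x + 15·x^2 + 40·x^3 + 60·x^4 + 48·x^5)·Dx^2 + (-5 + 7·x + 9·x^2 - 17·x^3 - 2·x^4 + 36·x^5 + 24·x^6)·Dx^3  (order 3).
h: a_k = -1, -2, -21/2, -10, -149/8, -42, -6961/80, -170, …
ICs: h(0) = -1, h′(0) = -2, h′′(0) = -21.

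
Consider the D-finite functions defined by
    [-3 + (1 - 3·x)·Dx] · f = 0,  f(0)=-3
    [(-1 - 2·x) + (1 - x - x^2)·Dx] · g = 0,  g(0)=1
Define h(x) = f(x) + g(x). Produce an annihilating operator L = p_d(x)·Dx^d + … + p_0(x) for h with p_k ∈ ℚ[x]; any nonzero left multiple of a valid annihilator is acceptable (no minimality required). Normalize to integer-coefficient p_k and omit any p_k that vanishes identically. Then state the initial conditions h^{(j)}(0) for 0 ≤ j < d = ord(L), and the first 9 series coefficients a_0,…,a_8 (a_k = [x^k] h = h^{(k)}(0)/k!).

L = (-6 - 36·x + 18·x^2 - 18·x^3) + (14 - 18·x - 24·x^2 + 18·x^3 - 36·x^4)·Dx + (-2 + 10·x - 15·x^2 + 10·x^3 - 9·x^5)·Dx^2  (order 2).
h: a_k = -2, -8, -25, -78, -238, -721, -2174, -6540, -19649, …
ICs: h(0) = -2, h′(0) = -8.

f: a_k = -3, -9, -27, -81, -243, -729, -2187, -6561, -19683, …
g: a_k = 1, 1, 2, 3, 5, 8, 13, 21, 34, …
f+g: L₀ = lclm(L_f,L_g), ord ≤ 1+1.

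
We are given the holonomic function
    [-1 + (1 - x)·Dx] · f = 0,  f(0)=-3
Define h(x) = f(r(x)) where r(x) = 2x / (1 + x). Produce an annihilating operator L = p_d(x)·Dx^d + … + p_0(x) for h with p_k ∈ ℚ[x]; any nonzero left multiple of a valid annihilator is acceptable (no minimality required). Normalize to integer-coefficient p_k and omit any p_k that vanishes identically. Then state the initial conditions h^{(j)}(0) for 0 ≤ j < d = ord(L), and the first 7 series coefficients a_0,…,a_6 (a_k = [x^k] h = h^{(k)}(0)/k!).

f: a_k = -3, -3, -3, -3, -3, -3, -3, …
h₀=f(r): pull back L_f along r ⇒ L₀.
L = 2 + (-1 + x^2)·Dx  (order 1).
h: a_k = -3, -6, -6, -6, -6, -6, -6, …
ICs: h(0) = -3.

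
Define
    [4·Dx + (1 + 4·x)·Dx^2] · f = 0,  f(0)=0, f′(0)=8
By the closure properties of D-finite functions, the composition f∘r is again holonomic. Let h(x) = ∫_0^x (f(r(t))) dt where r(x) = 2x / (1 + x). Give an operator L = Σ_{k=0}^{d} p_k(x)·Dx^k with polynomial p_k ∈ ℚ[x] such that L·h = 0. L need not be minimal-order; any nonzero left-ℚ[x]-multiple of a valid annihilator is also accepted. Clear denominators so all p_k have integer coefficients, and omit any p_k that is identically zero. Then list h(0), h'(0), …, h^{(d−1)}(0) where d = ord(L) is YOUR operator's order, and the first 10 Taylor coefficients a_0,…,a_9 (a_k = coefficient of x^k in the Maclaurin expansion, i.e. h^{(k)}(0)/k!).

f: a_k = 0, 8, -16, 128/3, -128, 2048/5, -4096/3, 32768/7, -16384, 524288/9, …
h₀=f(r): pull back L_f along r ⇒ L₀.
∫: right-multiply L₀ by Dx.
L = (10 + 18·x)·Dx^2 + (1 + 10·x + 9·x^2)·Dx^3  (order 3).
h: a_k = 0, 0, 8, -80/3, 364/3, -656, 59048/15, -75920/3, 1195742/7, -10761680/9, …
ICs: h(0) = 0, h′(0) = 0, h′′(0) = 16.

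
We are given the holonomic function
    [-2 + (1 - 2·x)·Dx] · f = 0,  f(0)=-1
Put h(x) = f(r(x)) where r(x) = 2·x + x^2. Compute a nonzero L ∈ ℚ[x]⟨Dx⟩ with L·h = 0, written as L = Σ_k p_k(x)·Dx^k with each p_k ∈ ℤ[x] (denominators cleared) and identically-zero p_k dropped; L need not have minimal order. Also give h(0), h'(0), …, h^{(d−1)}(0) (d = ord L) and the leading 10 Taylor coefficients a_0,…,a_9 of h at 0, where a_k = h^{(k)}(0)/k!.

L = (4 + 4·x) + (-1 + 4·x + 2·x^2)·Dx  (order 1).
h: a_k = -1, -4, -18, -80, -356, -1584, -7048, -31360, -139536, -620864, …
ICs: h(0) = -1.

f: a_k = -1, -2, -4, -8, -16, -32, -64, -128, -256, -512, …
f∘r: x↦r, Dx↦Dx/r' in L_f ⇒ L₀.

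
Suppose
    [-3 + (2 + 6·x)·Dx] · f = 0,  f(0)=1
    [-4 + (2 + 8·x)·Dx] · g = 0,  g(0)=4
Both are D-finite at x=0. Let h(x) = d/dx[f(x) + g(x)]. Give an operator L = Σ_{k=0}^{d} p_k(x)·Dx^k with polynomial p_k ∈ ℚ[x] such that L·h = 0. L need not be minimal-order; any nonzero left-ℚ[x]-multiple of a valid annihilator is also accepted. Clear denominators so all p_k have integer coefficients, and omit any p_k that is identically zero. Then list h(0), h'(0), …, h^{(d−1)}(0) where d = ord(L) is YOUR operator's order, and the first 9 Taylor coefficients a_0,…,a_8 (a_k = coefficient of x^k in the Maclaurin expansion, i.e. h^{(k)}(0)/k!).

f: a_k = 1, 3/2, -9/8, 27/16, -405/128, 1701/256, -15309/1024, 72171/2048, -2814669/32768, …
g: a_k = 4, 8, -8, 16, -40, 112, -336, 1056, -3432, …
Weyl lclm of L_f,L_g ⇒ L₀ (ord ≤ 2).
Differentiate: ansatz ord ≤ ord L₀ ⇒ L.
L = -18 + (-21 - 72·x)·Dx + (-2 - 14·x - 24·x^2)·Dx^2  (order 2).
h: a_k = 19/2, -73/4, 849/16, -5525/32, 151865/256, -1078119/512, 15644013/2048, -115274445/4096, 6874246665/65536, …
ICs: h(0) = 19/2, h′(0) = -73/4.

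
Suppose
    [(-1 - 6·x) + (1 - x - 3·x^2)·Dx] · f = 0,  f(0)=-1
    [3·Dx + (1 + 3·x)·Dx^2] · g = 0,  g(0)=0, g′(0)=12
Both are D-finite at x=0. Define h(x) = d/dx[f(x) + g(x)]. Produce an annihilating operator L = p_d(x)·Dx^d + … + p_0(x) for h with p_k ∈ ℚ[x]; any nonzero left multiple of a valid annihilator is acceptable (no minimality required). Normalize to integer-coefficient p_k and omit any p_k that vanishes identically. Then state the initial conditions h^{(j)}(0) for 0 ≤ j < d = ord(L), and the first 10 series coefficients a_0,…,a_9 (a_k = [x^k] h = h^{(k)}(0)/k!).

f: a_k = -1, -1, -4, -7, -19, -40, -97, -217, -508, -1159, …
g: a_k = 0, 12, -18, 36, -81, 972/5, -486, 8748/7, -6561/2, 8748, …
h₀=f+g: left-lcm gives L₀, ord ≤ 3.
Derive L from L₀ (diff closure).
L = (270 + 1422·x + 3780·x^2 + 2916·x^3 + 2916·x^4) + (24 + 468·x + 2736·x^2 + 5616·x^3 + 5994·x^4 + 4860·x^5)·Dx + (-11 - 79·x - 129·x^2 + 171·x^3 + 783·x^4 + 1377·x^5 + 972·x^6)·Dx^2  (order 2).
h: a_k = 11, -44, 87, -400, 772, -3498, 7229, -30308, 68301, -263026, …
ICs: h(0) = 11, h′(0) = -44.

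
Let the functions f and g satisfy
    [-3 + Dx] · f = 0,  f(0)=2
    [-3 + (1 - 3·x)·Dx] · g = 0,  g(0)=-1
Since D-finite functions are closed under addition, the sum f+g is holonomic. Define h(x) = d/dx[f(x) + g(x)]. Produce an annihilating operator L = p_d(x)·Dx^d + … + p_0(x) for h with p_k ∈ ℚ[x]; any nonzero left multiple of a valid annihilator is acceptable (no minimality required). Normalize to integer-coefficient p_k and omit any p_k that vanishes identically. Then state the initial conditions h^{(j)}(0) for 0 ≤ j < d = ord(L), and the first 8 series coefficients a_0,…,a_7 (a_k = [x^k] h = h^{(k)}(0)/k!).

L = (36 + 54·x) + (-15 - 18·x + 27·x^2)·Dx + (1 - 9·x^2)·Dx^2  (order 2).
h: a_k = 3, 0, -54, -297, -4779/4, -87237/20, -612117/40, -14695911/280, …
ICs: h(0) = 3, h′(0) = 0.

f: a_k = 2, 6, 9, 9, 27/4, 81/20, 81/40, 243/280, …
g: a_k = -1, -3, -9, -27, -81, -243, -729, -2187, …
h₀=f+g: left-lcm gives L₀, ord ≤ 2.
h=h₀': d/dx-closure on L₀ ⇒ L.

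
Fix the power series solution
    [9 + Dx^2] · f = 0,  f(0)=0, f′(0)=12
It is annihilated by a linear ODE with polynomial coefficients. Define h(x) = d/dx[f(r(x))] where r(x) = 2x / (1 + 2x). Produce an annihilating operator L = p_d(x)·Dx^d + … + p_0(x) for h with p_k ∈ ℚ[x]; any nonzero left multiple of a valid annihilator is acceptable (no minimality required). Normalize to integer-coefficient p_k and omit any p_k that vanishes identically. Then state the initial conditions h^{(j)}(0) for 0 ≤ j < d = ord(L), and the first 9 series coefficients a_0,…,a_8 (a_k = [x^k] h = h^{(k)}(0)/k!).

L = (60 + 96·x + 96·x^2) + (12 + 72·x + 144·x^2 + 96·x^3)·Dx + (1 + 8·x + 24·x^2 + 32·x^3 + 16·x^4)·Dx^2  (order 2).
h: a_k = 24, -96, -144, 2688, -14064, 48960, -619296/5, 969216/5, 4292784/35, …
ICs: h(0) = 24, h′(0) = -96.

f: a_k = 0, 12, 0, -18, 0, 81/10, 0, -243/140, 0, …
Change of var in L_f (x↦r) gives L₀.
h₀' ⇒ L via d/dx closure of L₀.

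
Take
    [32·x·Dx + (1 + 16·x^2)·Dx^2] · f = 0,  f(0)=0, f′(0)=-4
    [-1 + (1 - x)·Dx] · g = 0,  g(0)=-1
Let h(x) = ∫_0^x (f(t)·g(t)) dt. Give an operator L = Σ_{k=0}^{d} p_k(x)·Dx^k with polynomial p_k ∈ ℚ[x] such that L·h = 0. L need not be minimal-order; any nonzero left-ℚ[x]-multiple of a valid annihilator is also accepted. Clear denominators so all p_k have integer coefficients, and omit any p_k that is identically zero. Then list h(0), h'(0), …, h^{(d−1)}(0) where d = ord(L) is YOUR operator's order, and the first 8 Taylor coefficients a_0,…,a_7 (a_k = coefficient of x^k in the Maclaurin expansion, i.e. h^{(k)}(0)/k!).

f: a_k = 0, -4, 0, 64/3, 0, -1024/5, 0, 16384/7, …
g: a_k = -1, -1, -1, -1, -1, -1, -1, -1, …
h₀=f·g: eliminate ⇒ L₀, order ≤ 2·1.
h=∫₀ˣh₀: take L = L₀·Dx.
L = 32·x·Dx + (2 - 32·x + 64·x^2)·Dx^2 + (-1 + x - 16·x^2 + 16·x^3)·Dx^3  (order 3).
h: a_k = 0, 0, 2, 4/3, -13/3, -52/15, 1406/45, 2812/105, …
ICs: h(0) = 0, h′(0) = 0, h′′(0) = 4.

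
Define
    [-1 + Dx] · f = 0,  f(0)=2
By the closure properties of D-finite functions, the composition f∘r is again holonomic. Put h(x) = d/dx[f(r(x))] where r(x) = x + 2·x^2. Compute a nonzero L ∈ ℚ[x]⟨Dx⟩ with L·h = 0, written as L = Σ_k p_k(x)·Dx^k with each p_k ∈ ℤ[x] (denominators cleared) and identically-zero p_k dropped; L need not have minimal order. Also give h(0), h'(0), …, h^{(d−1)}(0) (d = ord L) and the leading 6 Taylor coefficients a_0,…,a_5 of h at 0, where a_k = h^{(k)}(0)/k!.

L = (5 + 8·x + 16·x^2) + (-1 - 4·x)·Dx  (order 1).
h: a_k = 2, 10, 13, 73/3, 281/12, 1741/60, …
ICs: h(0) = 2.

f: a_k = 2, 2, 1, 1/3, 1/12, 1/60, …
Change of var in L_f (x↦r) gives L₀.
h₀' ⇒ L via d/dx closure of L₀.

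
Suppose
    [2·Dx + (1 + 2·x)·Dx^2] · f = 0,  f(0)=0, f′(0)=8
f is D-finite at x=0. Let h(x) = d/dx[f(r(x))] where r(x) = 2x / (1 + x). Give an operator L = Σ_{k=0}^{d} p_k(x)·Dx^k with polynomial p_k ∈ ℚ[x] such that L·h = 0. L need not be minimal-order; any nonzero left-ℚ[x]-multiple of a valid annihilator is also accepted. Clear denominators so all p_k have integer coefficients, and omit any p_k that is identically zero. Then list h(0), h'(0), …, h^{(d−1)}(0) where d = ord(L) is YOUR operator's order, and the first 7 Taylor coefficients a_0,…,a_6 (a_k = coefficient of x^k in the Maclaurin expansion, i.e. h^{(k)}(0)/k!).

L = (6 + 10·x) + (1 + 6·x + 5·x^2)·Dx  (order 1).
h: a_k = 16, -96, 496, -2496, 12496, -62496, 312496, …
ICs: h(0) = 16.

f: a_k = 0, 8, -8, 32/3, -16, 128/5, -128/3, …
Change of var in L_f (x↦r) gives L₀.
Differentiate: ansatz ord ≤ ord L₀ ⇒ L.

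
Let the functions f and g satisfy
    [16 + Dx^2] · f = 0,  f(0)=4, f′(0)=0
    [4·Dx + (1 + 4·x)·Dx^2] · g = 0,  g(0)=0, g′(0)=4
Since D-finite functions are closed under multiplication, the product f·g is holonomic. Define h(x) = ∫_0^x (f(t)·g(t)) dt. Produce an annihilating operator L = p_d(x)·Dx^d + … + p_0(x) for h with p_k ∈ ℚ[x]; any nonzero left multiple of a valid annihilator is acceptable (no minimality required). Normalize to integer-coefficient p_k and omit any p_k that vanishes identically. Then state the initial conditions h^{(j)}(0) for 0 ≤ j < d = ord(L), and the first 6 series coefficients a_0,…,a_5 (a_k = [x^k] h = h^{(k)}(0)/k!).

f: a_k = 4, 0, -32, 0, 128/3, 0, …
g: a_k = 0, 4, -8, 64/3, -64, 1024/5, …
f·g: L₀ = L_f ⊗_s L_g, ord ≤ 2·2.
Integrate: L := L₀·Dx.
L = (-768 + 6144·x + 77824·x^2 + 262144·x^3 + 262144·x^4)·Dx + (256 + 5120·x + 24576·x^2 + 32768·x^3)·Dx^2 + (1280·x + 10752·x^2 + 32768·x^3 + 32768·x^4)·Dx^3 + (16 + 320·x + 1536·x^2 + 2048·x^3)·Dx^4 + (3 + 56·x + 368·x^2 + 1024·x^3 + 1024·x^4)·Dx^5  (order 5).
h: a_k = 0, 0, 8, -32/3, -32/3, 0, …
ICs: h(0) = 0, h′(0) = 0, h′′(0) = 16, h′′′(0) = -64, h′′′′(0) = -256.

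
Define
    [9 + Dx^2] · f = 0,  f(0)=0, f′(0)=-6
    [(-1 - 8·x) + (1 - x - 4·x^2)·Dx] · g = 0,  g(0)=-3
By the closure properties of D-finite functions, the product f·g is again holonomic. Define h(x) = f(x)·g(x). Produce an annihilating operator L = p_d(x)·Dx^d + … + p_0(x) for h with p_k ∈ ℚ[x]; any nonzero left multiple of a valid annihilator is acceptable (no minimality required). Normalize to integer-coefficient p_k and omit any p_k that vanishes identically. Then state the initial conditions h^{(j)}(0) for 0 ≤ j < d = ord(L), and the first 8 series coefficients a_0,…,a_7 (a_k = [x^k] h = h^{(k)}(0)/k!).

f: a_k = 0, -6, 0, 9, 0, -81/20, 0, 243/280, …
g: a_k = -3, -3, -15, -27, -87, -195, -543, -1323, …
L₀ := L_f ⊗_s L_g (sym. prod.), ord ≤ 2.
L = (-1 + 9·x + 36·x^2) + (2 + 16·x)·Dx + (-1 + x + 4·x^2)·Dx^2  (order 2).
h: a_k = 0, 18, 18, 63, 135, 7983/20, 18783/20, 709281/280, …
ICs: h(0) = 0, h′(0) = 18.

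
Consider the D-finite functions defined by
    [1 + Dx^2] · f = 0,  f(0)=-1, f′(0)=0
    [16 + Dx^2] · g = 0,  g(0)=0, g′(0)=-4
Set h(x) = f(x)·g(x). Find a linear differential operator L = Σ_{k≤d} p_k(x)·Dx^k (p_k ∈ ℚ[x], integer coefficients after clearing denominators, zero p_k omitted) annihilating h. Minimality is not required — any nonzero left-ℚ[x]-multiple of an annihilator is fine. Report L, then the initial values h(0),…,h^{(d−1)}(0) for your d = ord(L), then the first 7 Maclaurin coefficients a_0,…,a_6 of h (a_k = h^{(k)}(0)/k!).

f: a_k = -1, 0, 1/2, 0, -1/24, 0, 1/720, …
g: a_k = 0, -4, 0, 32/3, 0, -128/15, 0, …
L₀ := L_f ⊗_s L_g (sym. prod.), ord ≤ 4.
L = 225 + 34·Dx^2 + Dx^4  (order 4).
h: a_k = 0, 4, 0, -38/3, 0, 421/30, 0, …
ICs: h(0) = 0, h′(0) = 4, h′′(0) = 0, h′′′(0) = -76.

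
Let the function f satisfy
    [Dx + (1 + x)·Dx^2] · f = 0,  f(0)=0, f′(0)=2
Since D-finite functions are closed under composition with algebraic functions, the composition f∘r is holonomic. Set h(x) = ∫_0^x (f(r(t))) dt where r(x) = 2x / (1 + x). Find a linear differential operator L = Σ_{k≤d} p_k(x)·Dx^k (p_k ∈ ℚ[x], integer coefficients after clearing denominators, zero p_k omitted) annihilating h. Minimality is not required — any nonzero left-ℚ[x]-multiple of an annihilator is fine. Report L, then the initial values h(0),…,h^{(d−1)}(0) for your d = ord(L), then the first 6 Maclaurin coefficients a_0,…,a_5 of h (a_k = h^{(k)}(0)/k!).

f: a_k = 0, 2, -1, 2/3, -1/2, 2/5, …
Change of var in L_f (x↦r) gives L₀.
h=∫₀ˣh₀: take L = L₀·Dx.
L = (4 + 6·x)·Dx^2 + (1 + 4·x + 3·x^2)·Dx^3  (order 3).
h: a_k = 0, 0, 2, -8/3, 13/3, -8, …
ICs: h(0) = 0, h′(0) = 0, h′′(0) = 4.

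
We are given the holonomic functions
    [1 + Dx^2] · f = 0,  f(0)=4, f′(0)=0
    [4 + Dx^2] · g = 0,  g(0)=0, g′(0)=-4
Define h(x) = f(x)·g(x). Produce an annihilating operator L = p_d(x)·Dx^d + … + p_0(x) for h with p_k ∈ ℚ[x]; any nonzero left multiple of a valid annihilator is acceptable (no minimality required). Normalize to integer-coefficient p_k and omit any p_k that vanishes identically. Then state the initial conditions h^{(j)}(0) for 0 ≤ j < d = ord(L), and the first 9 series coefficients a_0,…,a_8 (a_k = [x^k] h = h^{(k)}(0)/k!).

f: a_k = 4, 0, -2, 0, 1/6, 0, -1/180, 0, 1/10080, …
g: a_k = 0, -4, 0, 8/3, 0, -8/15, 0, 16/315, 0, …
f·g: L₀ = L_f ⊗_s L_g, ord ≤ 2·2.
L = 9 + 10·Dx^2 + Dx^4  (order 4).
h: a_k = 0, -16, 0, 56/3, 0, -122/15, 0, 547/315, 0, …
ICs: h(0) = 0, h′(0) = -16, h′′(0) = 0, h′′′(0) = 112.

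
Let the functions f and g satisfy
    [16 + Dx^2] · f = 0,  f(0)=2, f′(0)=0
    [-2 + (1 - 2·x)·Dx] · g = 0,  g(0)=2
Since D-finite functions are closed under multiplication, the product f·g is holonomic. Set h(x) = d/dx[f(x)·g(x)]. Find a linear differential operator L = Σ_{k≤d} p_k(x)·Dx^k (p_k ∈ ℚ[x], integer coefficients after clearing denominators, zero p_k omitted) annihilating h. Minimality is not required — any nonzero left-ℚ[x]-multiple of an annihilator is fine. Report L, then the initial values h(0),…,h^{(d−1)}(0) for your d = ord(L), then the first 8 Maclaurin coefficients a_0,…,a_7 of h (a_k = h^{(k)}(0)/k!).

L = (8 - 64·x + 64·x^2) + (-4 + 8·x)·Dx + (1 - 4·x + 4·x^2)·Dx^2  (order 2).
h: a_k = 8, -32, -96, -256/3, -640/3, -9728/15, -68096/45, -1073152/315, …
ICs: h(0) = 8, h′(0) = -32.

f: a_k = 2, 0, -16, 0, 64/3, 0, -512/45, 0, …
g: a_k = 2, 4, 8, 16, 32, 64, 128, 256, …
h₀=f·g: eliminate ⇒ L₀, order ≤ 2·1.
h=h₀': d/dx-closure on L₀ ⇒ L.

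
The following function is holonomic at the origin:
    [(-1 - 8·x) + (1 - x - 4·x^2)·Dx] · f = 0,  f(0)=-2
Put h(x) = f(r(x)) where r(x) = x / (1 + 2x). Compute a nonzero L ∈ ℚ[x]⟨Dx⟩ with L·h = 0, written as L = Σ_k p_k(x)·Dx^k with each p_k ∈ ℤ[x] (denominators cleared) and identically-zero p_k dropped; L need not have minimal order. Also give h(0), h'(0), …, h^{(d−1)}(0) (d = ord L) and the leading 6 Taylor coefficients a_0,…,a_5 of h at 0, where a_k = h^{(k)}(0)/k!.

L = (1 + 10·x) + (-1 - 5·x - 4·x^2 + 4·x^3)·Dx  (order 1).
h: a_k = -2, -2, -6, 14, -54, 190, …
ICs: h(0) = -2.

f: a_k = -2, -2, -10, -18, -58, -130, …
L₀ from L_f via x↦r, Dx↦r'^{-1}Dx.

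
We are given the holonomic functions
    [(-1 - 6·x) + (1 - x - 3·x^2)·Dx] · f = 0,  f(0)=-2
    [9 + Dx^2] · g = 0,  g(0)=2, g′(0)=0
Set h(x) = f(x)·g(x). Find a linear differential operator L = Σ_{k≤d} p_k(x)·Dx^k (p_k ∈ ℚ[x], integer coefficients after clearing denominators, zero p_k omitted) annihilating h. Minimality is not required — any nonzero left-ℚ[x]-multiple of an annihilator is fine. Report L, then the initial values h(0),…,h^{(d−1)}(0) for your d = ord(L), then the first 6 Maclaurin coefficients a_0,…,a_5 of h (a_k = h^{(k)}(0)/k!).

f: a_k = -2, -2, -8, -14, -38, -80, …
g: a_k = 2, 0, -9, 0, 27/4, 0, …
L₀ := L_f ⊗_s L_g (sym. prod.), ord ≤ 2.
L = (-3 + 9·x + 27·x^2) + (2 + 12·x)·Dx + (-1 + x + 3·x^2)·Dx^2  (order 2).
h: a_k = -4, -4, 2, -10, -35/2, -95/2, …
ICs: h(0) = -4, h′(0) = -4.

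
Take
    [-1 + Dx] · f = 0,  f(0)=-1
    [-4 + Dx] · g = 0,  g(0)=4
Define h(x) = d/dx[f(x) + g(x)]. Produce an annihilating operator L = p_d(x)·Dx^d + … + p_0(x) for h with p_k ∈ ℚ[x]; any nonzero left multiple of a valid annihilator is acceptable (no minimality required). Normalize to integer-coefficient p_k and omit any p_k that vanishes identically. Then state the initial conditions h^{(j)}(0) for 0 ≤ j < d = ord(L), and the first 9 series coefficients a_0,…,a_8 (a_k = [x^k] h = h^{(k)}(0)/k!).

f: a_k = -1, -1, -1/2, -1/6, -1/24, -1/120, -1/720, -1/5040, -1/40320, …
g: a_k = 4, 16, 32, 128/3, 128/3, 512/15, 1024/45, 4096/315, 2048/315, …
h₀=f+g: left-lcm gives L₀, ord ≤ 2.
h₀' ⇒ L via d/dx closure of L₀.
L = 4 - 5·Dx + Dx^2  (order 2).
h: a_k = 15, 63, 255/2, 341/2, 1365/8, 5461/40, 4369/48, 4161/80, 69905/2688, …
ICs: h(0) = 15, h′(0) = 63.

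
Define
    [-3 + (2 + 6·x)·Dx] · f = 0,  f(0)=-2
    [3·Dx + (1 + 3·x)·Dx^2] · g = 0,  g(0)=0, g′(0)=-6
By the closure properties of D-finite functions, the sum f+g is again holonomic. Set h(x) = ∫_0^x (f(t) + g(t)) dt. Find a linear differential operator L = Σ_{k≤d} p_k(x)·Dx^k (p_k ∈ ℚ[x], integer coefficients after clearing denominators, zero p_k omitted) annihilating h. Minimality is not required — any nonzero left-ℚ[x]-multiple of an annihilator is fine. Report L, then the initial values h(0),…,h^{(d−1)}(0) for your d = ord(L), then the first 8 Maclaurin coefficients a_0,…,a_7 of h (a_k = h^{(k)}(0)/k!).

f: a_k = -2, -3, 9/4, -27/8, 405/64, -1701/128, 15309/512, -72171/1024, …
g: a_k = 0, -6, 9, -18, 81/2, -486/5, 243, -4374/7, …
Weyl lclm of L_f,L_g ⇒ L₀ (ord ≤ 3).
Integrate: L := L₀·Dx.
L = 9·Dx^2 + (15 + 45·x)·Dx^3 + (2 + 12·x + 18·x^2)·Dx^4  (order 4).
h: a_k = 0, -2, -9/2, 15/4, -171/32, 2997/320, -23571/1280, 139725/3584, …
ICs: h(0) = 0, h′(0) = -2, h′′(0) = -9, h′′′(0) = 45/2.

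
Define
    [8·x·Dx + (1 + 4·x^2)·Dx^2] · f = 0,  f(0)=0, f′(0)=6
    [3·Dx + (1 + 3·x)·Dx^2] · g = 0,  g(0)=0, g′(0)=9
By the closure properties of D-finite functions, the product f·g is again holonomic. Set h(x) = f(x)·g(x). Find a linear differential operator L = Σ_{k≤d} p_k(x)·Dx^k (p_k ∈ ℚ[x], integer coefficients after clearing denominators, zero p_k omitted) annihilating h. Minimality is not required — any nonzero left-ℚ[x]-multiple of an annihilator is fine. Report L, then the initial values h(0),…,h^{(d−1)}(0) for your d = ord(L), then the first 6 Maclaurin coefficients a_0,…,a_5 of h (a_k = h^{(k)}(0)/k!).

L = (1632 + 8496·x + 23040·x^2 + 110016·x^3 + 207360·x^4 + 269568·x^5 + 82944·x^7)·Dx + (418 + 6672·x + 44112·x^2 + 151488·x^3 + 393984·x^4 + 642816·x^5 + 725760·x^6 + 82944·x^7 + 290304·x^8)·Dx^2 + (204 + 1844·x + 12096·x^2 + 47408·x^3 + 122880·x^4 + 240192·x^5 + 331776·x^6 + 361728·x^7 + 82944·x^8 + 165888·x^9)·Dx^3 + (25 + 246·x + 1217·x^2 + 4128·x^3 + 10624·x^4 + 22080·x^5 + 34272·x^6 + 41472·x^7 + 43776·x^8 + 13824·x^9 + 20736·x^10)·Dx^4  (order 4).
h: a_k = 0, 0, 54, -81, 90, -513/2, …
ICs: h(0) = 0, h′(0) = 0, h′′(0) = 108, h′′′(0) = -486.

f: a_k = 0, 6, 0, -8, 0, 96/5, …
g: a_k = 0, 9, -27/2, 27, -243/4, 729/5, …
h₀=f·g: eliminate ⇒ L₀, order ≤ 2·2.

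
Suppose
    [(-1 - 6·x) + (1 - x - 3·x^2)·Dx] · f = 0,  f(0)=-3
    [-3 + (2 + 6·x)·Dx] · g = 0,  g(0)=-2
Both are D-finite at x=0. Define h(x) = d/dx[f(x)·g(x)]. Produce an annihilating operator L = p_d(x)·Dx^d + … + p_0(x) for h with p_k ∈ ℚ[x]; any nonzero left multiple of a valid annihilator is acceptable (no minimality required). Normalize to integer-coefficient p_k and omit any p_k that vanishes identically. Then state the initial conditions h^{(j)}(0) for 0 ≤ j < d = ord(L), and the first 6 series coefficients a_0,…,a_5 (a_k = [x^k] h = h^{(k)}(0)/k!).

L = (35 + 378·x + 1053·x^2 + 1350·x^3 + 1215·x^4) + (-10 - 50·x - 54·x^2 + 162·x^3 + 594·x^4 + 486·x^5)·Dx  (order 1).
h: a_k = 15, 105/2, 1953/8, 9033/16, 272085/128, 1165599/256, …
ICs: h(0) = 15.

f: a_k = -3, -3, -12, -21, -57, -120, …
g: a_k = -2, -3, 9/4, -27/8, 405/64, -1701/128, …
h₀=f·g: eliminate ⇒ L₀, order ≤ 1·1.
Derive L from L₀ (diff closure).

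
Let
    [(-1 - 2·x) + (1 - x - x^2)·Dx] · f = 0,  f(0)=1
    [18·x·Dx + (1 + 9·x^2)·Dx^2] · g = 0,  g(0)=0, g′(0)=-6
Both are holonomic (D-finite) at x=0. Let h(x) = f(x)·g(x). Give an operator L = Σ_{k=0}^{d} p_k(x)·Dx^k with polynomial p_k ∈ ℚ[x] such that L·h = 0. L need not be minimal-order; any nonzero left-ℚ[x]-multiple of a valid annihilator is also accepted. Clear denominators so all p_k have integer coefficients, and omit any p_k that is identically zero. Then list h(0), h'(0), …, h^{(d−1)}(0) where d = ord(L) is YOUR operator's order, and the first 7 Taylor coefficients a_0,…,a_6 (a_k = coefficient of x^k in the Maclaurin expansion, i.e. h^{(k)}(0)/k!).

L = (2 + 18·x + 54·x^2) + (2 - 14·x + 36·x^2 + 54·x^3)·Dx + (-1 + x - 8·x^2 + 9·x^3 + 9·x^4)·Dx^2  (order 2).
h: a_k = 0, -6, -6, 6, 0, -456/5, -456/5, …
ICs: h(0) = 0, h′(0) = -6.

f: a_k = 1, 1, 2, 3, 5, 8, 13, …
g: a_k = 0, -6, 0, 18, 0, -486/5, 0, …
h₀=f·g: eliminate ⇒ L₀, order ≤ 1·2.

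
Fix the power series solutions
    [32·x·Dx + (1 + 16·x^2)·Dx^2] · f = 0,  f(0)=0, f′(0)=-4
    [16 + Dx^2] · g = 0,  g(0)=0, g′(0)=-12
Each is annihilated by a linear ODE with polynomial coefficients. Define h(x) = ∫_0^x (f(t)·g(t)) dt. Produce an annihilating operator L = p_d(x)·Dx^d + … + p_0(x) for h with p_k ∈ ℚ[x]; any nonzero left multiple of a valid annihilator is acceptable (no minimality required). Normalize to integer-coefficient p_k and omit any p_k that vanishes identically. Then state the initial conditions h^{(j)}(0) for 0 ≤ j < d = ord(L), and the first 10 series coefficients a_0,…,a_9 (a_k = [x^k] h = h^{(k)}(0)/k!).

f: a_k = 0, -4, 0, 64/3, 0, -1024/5, 0, 16384/7, 0, -262144/9, …
g: a_k = 0, -12, 0, 32, 0, -128/5, 0, 1024/105, 0, -2048/945, …
L₀ := L_f ⊗_s L_g (sym. prod.), ord ≤ 4.
Integrate: L := L₀·Dx.
L = (1280 + 53248·x^2 + 360448·x^4 + 2097152·x^6 + 8388608·x^8)·Dx + (1536·x + 40960·x^3 + 393216·x^5 + 2097152·x^7)·Dx^2 + (96 + 4096·x^2 + 36864·x^4 + 262144·x^6 + 1048576·x^8)·Dx^3 + (96·x + 2560·x^3 + 24576·x^5 + 131072·x^7)·Dx^4 + (1 + 48·x^2 + 896·x^4 + 8192·x^6 + 32768·x^8)·Dx^5  (order 5).
h: a_k = 0, 0, 0, 16, 0, -384/5, 0, 9728/21, 0, -176128/45, …
ICs: h(0) = 0, h′(0) = 0, h′′(0) = 0, h′′′(0) = 96, h′′′′(0) = 0.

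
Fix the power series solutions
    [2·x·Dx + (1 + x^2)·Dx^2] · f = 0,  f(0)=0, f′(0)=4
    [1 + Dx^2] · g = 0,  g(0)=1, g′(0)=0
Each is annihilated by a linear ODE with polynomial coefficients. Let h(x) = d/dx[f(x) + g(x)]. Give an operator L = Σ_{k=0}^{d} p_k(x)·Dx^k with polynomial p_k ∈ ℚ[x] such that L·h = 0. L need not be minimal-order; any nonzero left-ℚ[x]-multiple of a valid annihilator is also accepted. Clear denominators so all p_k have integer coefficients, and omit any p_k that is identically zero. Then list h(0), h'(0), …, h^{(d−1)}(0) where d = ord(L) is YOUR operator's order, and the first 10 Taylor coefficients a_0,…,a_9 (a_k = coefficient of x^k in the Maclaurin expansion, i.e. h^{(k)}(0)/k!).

L = (-22·x + 28·x^3 + 2·x^5) + (-1 + 7·x^2 + 9·x^4 + x^6)·Dx + (-22·x + 28·x^3 + 2·x^5)·Dx^2 + (-1 + 7·x^2 + 9·x^4 + x^6)·Dx^3  (order 3).
h: a_k = 4, -1, -4, 1/6, 4, -1/120, -4, 1/5040, 4, -1/362880, …
ICs: h(0) = 4, h′(0) = -1, h′′(0) = -8.

f: a_k = 0, 4, 0, -4/3, 0, 4/5, 0, -4/7, 0, 4/9, …
g: a_k = 1, 0, -1/2, 0, 1/24, 0, -1/720, 0, 1/40320, 0, …
h₀=f+g: left-lcm gives L₀, ord ≤ 4.
Differentiate: ansatz ord ≤ ord L₀ ⇒ L.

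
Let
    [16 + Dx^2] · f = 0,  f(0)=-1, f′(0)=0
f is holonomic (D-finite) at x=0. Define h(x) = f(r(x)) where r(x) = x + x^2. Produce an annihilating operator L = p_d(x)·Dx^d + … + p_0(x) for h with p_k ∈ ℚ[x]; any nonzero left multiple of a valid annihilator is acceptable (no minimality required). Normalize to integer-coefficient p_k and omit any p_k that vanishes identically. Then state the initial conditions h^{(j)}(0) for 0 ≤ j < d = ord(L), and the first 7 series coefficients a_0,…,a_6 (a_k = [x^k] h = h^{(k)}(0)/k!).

f: a_k = -1, 0, 8, 0, -32/3, 0, 256/45, …
h₀=f(r): pull back L_f along r ⇒ L₀.
L = (16 + 96·x + 192·x^2 + 128·x^3) - 2·Dx + (1 + 2·x)·Dx^2  (order 2).
h: a_k = -1, 0, 8, 16, -8/3, -128/3, -2624/45, …
ICs: h(0) = -1, h′(0) = 0.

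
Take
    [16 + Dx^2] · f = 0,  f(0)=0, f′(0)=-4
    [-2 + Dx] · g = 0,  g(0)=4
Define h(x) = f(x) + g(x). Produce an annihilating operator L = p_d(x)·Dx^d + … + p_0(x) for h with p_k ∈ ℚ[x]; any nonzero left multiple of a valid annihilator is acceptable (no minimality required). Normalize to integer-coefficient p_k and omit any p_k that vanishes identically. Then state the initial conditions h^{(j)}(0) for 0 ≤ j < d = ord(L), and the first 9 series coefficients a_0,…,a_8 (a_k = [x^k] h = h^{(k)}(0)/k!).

f: a_k = 0, -4, 0, 32/3, 0, -128/15, 0, 1024/315, 0, …
g: a_k = 4, 8, 8, 16/3, 8/3, 16/15, 16/45, 32/315, 8/315, …
L₀ := lclm(L_f,L_g); ord L₀ ≤ 2+1.
L = -32 + 16·Dx - 2·Dx^2 + Dx^3  (order 3).
h: a_k = 4, 4, 8, 16, 8/3, -112/15, 16/45, 352/105, 8/315, …
ICs: h(0) = 4, h′(0) = 4, h′′(0) = 16.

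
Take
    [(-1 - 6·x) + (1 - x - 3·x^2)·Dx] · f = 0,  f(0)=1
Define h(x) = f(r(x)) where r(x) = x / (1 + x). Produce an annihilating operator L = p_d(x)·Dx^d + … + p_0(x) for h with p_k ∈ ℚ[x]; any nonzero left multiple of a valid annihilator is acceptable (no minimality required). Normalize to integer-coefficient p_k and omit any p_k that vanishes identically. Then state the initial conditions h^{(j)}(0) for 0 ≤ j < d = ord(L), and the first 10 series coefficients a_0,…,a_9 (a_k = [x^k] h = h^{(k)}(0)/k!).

f: a_k = 1, 1, 4, 7, 19, 40, 97, 217, 508, 1159, …
Substitute x→r, Dx→(1/r')Dx; clear ⇒ L₀.
L = (1 + 7·x) + (-1 - 2·x + 2·x^2 + 3·x^3)·Dx  (order 1).
h: a_k = 1, 1, 3, 0, 9, -9, 36, -63, 171, -360, …
ICs: h(0) = 1.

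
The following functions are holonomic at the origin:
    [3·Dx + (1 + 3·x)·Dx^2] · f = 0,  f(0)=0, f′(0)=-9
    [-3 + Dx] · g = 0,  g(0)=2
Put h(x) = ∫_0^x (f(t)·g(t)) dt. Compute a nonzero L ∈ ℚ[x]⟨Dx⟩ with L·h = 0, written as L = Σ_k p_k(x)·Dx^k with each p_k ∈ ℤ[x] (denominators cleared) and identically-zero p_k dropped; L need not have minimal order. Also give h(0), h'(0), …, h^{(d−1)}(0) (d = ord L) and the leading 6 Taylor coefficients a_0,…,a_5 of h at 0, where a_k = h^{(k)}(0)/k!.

f: a_k = 0, -9, 27/2, -27, 243/4, -729/5, …
g: a_k = 2, 6, 9, 9, 27/4, 81/20, …
Product ⇒ symmetric product L₀, ord ≤ 2.
∫: right-multiply L₀ by Dx.
L = 27·x·Dx + (-3 - 18·x)·Dx^2 + (1 + 3·x)·Dx^3  (order 3).
h: a_k = 0, 0, -9, -9, -27/2, 0, …
ICs: h(0) = 0, h′(0) = 0, h′′(0) = -18.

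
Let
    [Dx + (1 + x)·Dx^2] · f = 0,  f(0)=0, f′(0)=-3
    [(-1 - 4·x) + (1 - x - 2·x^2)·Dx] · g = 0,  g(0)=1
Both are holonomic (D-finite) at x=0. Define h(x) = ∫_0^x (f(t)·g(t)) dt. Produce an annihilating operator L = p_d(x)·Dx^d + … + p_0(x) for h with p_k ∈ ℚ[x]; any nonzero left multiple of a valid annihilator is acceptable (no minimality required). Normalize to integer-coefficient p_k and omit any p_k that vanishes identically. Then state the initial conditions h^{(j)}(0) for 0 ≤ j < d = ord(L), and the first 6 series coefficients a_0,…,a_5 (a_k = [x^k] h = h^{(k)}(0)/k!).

f: a_k = 0, -3, 3/2, -1, 3/4, -3/5, …
g: a_k = 1, 1, 3, 5, 11, 21, …
L₀ := L_f ⊗_s L_g (sym. prod.), ord ≤ 2.
Integrate: L := L₀·Dx.
L = (5 + 8·x)·Dx + (1 + 11·x + 10·x^2)·Dx^2 + (-1 + 3·x^2 + 2·x^3)·Dx^3  (order 3).
h: a_k = 0, 0, -3/2, -1/2, -17/8, -43/20, …
ICs: h(0) = 0, h′(0) = 0, h′′(0) = -3.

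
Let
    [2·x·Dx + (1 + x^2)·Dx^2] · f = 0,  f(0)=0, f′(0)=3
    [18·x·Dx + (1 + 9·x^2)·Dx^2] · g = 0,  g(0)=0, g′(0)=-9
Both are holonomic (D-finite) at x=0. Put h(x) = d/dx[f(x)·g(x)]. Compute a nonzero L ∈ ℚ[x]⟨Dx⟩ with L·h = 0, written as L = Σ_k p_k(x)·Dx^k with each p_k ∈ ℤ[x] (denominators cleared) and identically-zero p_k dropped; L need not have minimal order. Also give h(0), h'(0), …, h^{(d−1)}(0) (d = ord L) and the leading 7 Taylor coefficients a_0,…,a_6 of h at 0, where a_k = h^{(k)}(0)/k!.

L = (-216·x - 3600·x^3 - 5184·x^5 + 6480·x^7 + 17496·x^9) + (-40 - 1452·x^2 - 6480·x^4 - 4536·x^6 + 22680·x^8 + 26244·x^10)·Dx + (-80·x - 980·x^3 - 2160·x^5 + 2952·x^7 + 12960·x^9 + 8748·x^11)·Dx^2 + (-1 - 20·x^2 - 109·x^4 + 981·x^8 + 1620·x^10 + 729·x^12)·Dx^3  (order 3).
h: a_k = 0, -54, 0, 360, 0, -14094/5, 0, …
ICs: h(0) = 0, h′(0) = -54, h′′(0) = 0.

f: a_k = 0, 3, 0, -1, 0, 3/5, 0, …
g: a_k = 0, -9, 0, 27, 0, -729/5, 0, …
Product ⇒ symmetric product L₀, ord ≤ 4.
h₀' ⇒ L via d/dx closure of L₀.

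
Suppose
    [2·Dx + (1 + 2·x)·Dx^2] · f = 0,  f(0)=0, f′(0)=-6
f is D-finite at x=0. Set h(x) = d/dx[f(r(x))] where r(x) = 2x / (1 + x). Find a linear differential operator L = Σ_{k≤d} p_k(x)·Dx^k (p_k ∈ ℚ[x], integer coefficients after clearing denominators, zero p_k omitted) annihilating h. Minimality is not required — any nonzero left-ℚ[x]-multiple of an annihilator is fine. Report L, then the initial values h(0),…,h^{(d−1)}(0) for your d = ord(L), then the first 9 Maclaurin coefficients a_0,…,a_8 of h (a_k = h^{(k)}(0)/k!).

L = (6 + 10·x) + (1 + 6·x + 5·x^2)·Dx  (order 1).
h: a_k = -12, 72, -372, 1872, -9372, 46872, -234372, 1171872, -5859372, …
ICs: h(0) = -12.

f: a_k = 0, -6, 6, -8, 12, -96/5, 32, -384/7, 96, …
L₀ from L_f via x↦r, Dx↦r'^{-1}Dx.
h=h₀': d/dx-closure on L₀ ⇒ L.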